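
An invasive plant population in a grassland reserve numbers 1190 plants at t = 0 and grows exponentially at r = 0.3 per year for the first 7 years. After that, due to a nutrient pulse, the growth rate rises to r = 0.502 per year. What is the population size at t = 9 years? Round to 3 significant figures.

26500 plants

Phase 1: N(7) = 1190·e^(0.3×7) = 1190·e^2.1 = 9717.74.
Phase 2 runs for 9 − 7 = 2 years at r = 0.502.
N(9) = 9717.74·e^(0.502×2) = 9717.74·e^1.004 = 26521.4.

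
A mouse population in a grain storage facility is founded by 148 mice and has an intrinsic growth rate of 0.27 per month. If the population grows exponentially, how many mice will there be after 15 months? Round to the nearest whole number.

8495 mice

N(t) = N₀·e^(rt) = 148 × e^(0.27×15) = 148 × e^4.05.
e^4.05 ≈ 57.397, so N ≈ 148 × 57.397 = 8494.82.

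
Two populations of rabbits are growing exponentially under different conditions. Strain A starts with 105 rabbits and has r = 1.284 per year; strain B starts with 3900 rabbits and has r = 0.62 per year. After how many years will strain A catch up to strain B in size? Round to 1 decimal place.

5.4 years

Set 105·e^(1.284t) = 3900·e^(0.62t).
e^((1.284 − 0.62)t) = 3900/105 → e^(0.664·t) = 37.143.
0.664·t = ln(37.143) = 3.6148, so t = 3.6148/0.664 = 5.4439.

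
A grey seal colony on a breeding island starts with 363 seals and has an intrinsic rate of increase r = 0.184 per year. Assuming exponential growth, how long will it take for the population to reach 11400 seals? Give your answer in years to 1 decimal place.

Set N₀·e^(rt) = 11400: e^(0.184·t) = 11400/363 = 31.405.
0.184·t = ln(31.405) = 3.447, so t = 3.447/0.184 = 18.734.

18.7 years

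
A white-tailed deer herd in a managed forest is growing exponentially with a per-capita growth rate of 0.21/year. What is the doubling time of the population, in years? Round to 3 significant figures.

3.30 years

Doubling time t_d = ln(2)/r = 0.6931/0.21 = 3.3007.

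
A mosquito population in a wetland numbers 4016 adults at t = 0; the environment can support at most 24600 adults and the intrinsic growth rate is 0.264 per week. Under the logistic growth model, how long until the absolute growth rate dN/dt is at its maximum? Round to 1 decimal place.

6.2 weeks

Logistic growth is fastest at N = K/2 = 12300.
A = (K − N₀)/N₀ = 5.1255. Set K/(1 + A·e^(−rt)) = K/2 → A·e^(−rt) = 1.
e^(−0.264t) = 1/5.1255 = 0.195103, so t = ln(5.1255)/0.264 = 1.6342/0.264 = 6.1903.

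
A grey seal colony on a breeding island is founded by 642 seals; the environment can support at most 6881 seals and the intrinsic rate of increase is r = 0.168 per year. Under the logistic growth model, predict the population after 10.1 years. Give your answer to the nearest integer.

2474 seals

A = (K − N₀)/N₀ = (6881 − 642)/642 = 9.7181.
N(t) = K/(1 + A·e^(−rt)) = 6881/(1 + 9.7181×e^(−0.168×10.1)).
e^(−1.697) = 0.18327; denominator = 1 + 9.7181×0.18327 = 2.781.
N = 6881/2.781 = 2474.27.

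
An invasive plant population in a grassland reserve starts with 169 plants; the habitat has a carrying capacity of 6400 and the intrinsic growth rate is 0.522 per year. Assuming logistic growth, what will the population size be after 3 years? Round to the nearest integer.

736 plants

A = (K − N₀)/N₀ = (6400 − 169)/169 = 36.87.
N(t) = K/(1 + A·e^(−rt)) = 6400/(1 + 36.87×e^(−0.522×3)).
e^(−1.566) = 0.20888; denominator = 1 + 36.87×0.20888 = 8.7013.
N = 6400/8.7013 = 735.52.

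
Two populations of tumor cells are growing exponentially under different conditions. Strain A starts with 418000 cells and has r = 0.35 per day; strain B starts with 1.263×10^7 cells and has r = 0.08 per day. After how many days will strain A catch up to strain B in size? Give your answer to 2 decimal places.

12.62 days

Set 418000·e^(0.35t) = 1.263×10^7·e^(0.08t).
e^((0.35 − 0.08)t) = 1.263×10^7/418000 → e^(0.27·t) = 30.215.
0.27·t = ln(30.215) = 3.4083, so t = 3.4083/0.27 = 12.624.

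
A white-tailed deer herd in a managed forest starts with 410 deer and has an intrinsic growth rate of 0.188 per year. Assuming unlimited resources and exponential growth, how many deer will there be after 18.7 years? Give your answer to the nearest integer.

13791 deer

N(t) = N₀·e^(rt) = 410 × e^(0.188×18.7) = 410 × e^3.516.
e^3.516 ≈ 33.636, so N ≈ 410 × 33.636 = 13790.8.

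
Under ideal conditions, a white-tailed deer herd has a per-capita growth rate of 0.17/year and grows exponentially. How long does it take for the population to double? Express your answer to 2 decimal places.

4.08 years

Doubling time t_d = ln(2)/r = 0.6931/0.17 = 4.0773.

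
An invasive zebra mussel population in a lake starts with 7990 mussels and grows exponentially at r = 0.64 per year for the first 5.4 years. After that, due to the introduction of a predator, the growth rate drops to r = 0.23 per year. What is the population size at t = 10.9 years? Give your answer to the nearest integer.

Phase 1: N(5.4) = 7990·e^(0.64×5.4) = 7990·e^3.456 = 253203.
Phase 2 runs for 10.9 − 5.4 = 5.5 years at r = 0.23.
N(10.9) = 253203·e^(0.23×5.5) = 253203·e^1.265 = 897121.

897121 mussels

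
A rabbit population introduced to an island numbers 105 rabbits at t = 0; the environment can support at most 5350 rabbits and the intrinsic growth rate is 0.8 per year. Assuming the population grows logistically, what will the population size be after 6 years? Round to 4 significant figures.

A = (K − N₀)/N₀ = (5350 − 105)/105 = 49.952.
N(t) = K/(1 + A·e^(−rt)) = 5350/(1 + 49.952×e^(−0.8×6)).
e^(−4.8) = 0.0082297; denominator = 1 + 49.952×0.0082297 = 1.4111.
N = 5350/1.4111 = 3791.38.

3791 rabbits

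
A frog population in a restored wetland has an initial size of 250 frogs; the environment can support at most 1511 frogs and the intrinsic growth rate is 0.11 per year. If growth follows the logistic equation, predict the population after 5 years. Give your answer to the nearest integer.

386 frogs

A = (K − N₀)/N₀ = (1511 − 250)/250 = 5.044.
N(t) = K/(1 + A·e^(−rt)) = 1511/(1 + 5.044×e^(−0.11×5)).
e^(−0.55) = 0.57695; denominator = 1 + 5.044×0.57695 = 3.9101.
N = 1511/3.9101 = 386.432.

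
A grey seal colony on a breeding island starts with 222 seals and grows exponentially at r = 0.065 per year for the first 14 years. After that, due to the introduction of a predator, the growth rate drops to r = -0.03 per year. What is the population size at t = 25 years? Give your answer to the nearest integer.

Phase 1: N(14) = 222·e^(0.065×14) = 222·e^0.91 = 551.52.
Phase 2 runs for 25 − 14 = 11 years at r = -0.03.
N(25) = 551.52·e^(-0.03×11) = 551.52·e^-0.33 = 396.501.

397 seals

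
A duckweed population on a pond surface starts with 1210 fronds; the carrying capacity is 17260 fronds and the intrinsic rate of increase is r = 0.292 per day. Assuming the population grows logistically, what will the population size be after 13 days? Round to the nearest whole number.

13298 fronds

A = (K − N₀)/N₀ = (17260 − 1210)/1210 = 13.264.
N(t) = K/(1 + A·e^(−rt)) = 17260/(1 + 13.264×e^(−0.292×13)).
e^(−3.796) = 0.02246; denominator = 1 + 13.264×0.02246 = 1.2979.
N = 17260/1.2979 = 13298.1.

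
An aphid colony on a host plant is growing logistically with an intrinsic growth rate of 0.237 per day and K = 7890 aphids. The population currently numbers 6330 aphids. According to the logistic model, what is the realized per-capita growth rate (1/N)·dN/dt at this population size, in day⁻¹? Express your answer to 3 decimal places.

0.047 per day

(1/N)·dN/dt = r(1 − N/K) = 0.237 × (1 − 6330/7890).
= 0.237 × 0.19772 = 0.046859.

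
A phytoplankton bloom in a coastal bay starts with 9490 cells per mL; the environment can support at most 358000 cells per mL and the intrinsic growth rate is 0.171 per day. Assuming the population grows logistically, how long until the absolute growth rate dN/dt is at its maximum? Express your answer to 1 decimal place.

21.1 days

Logistic growth is fastest at N = K/2 = 179000.
A = (K − N₀)/N₀ = 36.724. Set K/(1 + A·e^(−rt)) = K/2 → A·e^(−rt) = 1.
e^(−0.171t) = 1/36.724 = 0.0272302, so t = ln(36.724)/0.171 = 3.6034/0.171 = 21.073.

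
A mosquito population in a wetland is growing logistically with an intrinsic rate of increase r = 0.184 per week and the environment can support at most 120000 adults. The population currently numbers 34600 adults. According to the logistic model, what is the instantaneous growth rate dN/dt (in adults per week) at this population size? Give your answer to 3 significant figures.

4530 adults per week

dN/dt = rN(1 − N/K) = 0.184 × 34600 × (1 − 34600/120000).
1 − 34600/120000 = 0.71167; dN/dt = 0.184 × 34600 × 0.71167 = 4530.8.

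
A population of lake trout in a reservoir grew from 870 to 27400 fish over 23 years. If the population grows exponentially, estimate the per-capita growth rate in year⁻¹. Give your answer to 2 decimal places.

0.15 per year

From N(t) = N₀·e^(rt): e^(r·23) = 27400/870 = 31.494.
r·23 = ln(31.494) = 3.4498, so r = 3.4498/23 = 0.14999.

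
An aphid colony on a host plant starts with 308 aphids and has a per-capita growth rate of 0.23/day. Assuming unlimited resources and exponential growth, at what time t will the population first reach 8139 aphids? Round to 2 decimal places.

14.24 days

Set N₀·e^(rt) = 8139: e^(0.23·t) = 8139/308 = 26.425.
0.23·t = ln(26.425) = 3.2743, so t = 3.2743/0.23 = 14.236.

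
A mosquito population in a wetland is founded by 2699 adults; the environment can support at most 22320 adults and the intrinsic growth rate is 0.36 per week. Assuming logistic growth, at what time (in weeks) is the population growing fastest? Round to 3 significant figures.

Logistic growth is fastest at N = K/2 = 11160.
A = (K − N₀)/N₀ = 7.2697. Set K/(1 + A·e^(−rt)) = K/2 → A·e^(−rt) = 1.
e^(−0.36t) = 1/7.2697 = 0.137557, so t = ln(7.2697)/0.36 = 1.9837/0.36 = 5.5103.

5.51 weeks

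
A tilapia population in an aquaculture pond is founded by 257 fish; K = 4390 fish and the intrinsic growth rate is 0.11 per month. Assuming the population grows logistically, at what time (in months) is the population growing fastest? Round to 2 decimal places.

Logistic growth is fastest at N = K/2 = 2195.
A = (K − N₀)/N₀ = 16.082. Set K/(1 + A·e^(−rt)) = K/2 → A·e^(−rt) = 1.
e^(−0.11t) = 1/16.082 = 0.0621824, so t = ln(16.082)/0.11 = 2.7777/0.11 = 25.252.

25.25 months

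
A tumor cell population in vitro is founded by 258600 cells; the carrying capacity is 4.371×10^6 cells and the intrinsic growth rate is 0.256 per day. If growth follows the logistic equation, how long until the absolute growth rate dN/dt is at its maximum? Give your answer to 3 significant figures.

Logistic growth is fastest at N = K/2 = 2.1855×10^6.
A = (K − N₀)/N₀ = 15.903. Set K/(1 + A·e^(−rt)) = K/2 → A·e^(−rt) = 1.
e^(−0.256t) = 1/15.903 = 0.062883, so t = ln(15.903)/0.256 = 2.7665/0.256 = 10.807.

10.8 days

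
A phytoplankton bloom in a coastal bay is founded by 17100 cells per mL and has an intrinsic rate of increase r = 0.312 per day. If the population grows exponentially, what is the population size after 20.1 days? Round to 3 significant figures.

9050000 cells per mL

N(t) = N₀·e^(rt) = 17100 × e^(0.312×20.1) = 17100 × e^6.271.
e^6.271 ≈ 529.11, so N ≈ 17100 × 529.11 = 9.047814×10^6.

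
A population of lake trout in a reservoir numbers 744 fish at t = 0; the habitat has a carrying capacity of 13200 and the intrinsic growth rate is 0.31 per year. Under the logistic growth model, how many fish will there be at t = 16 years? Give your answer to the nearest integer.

A = (K − N₀)/N₀ = (13200 − 744)/744 = 16.742.
N(t) = K/(1 + A·e^(−rt)) = 13200/(1 + 16.742×e^(−0.31×16)).
e^(−4.96) = 0.0070129; denominator = 1 + 16.742×0.0070129 = 1.1174.
N = 13200/1.1174 = 11813.

11813 fish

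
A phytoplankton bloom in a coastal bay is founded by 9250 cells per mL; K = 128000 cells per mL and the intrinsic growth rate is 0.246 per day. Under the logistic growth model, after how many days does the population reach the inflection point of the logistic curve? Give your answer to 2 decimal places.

10.38 days

Logistic growth is fastest at N = K/2 = 64000.
A = (K − N₀)/N₀ = 12.838. Set K/(1 + A·e^(−rt)) = K/2 → A·e^(−rt) = 1.
e^(−0.246t) = 1/12.838 = 0.0778947, so t = ln(12.838)/0.246 = 2.5524/0.246 = 10.376.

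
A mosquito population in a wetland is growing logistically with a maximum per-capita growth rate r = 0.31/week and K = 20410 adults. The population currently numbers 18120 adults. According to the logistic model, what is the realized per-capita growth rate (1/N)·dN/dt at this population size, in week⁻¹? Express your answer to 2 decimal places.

(1/N)·dN/dt = r(1 − N/K) = 0.31 × (1 − 18120/20410).
= 0.31 × 0.1122 = 0.034782.

0.03 per week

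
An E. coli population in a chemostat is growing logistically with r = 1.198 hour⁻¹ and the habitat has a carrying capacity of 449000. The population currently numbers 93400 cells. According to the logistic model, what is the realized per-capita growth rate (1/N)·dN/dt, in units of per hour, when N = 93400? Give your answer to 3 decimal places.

(1/N)·dN/dt = r(1 − N/K) = 1.198 × (1 − 93400/449000).
= 1.198 × 0.79198 = 0.94879.

0.949 per hour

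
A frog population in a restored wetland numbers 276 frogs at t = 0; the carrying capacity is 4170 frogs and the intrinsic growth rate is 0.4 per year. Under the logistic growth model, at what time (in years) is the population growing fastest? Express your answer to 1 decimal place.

Logistic growth is fastest at N = K/2 = 2085.
A = (K − N₀)/N₀ = 14.109. Set K/(1 + A·e^(−rt)) = K/2 → A·e^(−rt) = 1.
e^(−0.4t) = 1/14.109 = 0.0708783, so t = ln(14.109)/0.4 = 2.6468/0.4 = 6.617.

6.6 years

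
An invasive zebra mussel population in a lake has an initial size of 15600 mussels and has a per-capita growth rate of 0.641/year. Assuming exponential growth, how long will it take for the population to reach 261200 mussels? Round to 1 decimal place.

4.4 years

Set N₀·e^(rt) = 261200: e^(0.641·t) = 261200/15600 = 16.744.
0.641·t = ln(16.744) = 2.818, so t = 2.818/0.641 = 4.3963.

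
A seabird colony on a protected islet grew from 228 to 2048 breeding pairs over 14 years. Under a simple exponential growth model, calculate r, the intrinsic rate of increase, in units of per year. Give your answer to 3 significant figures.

From N(t) = N₀·e^(rt): e^(r·14) = 2048/228 = 8.9825.
r·14 = ln(8.9825) = 2.1953, so r = 2.1953/14 = 0.15681.

0.157 per year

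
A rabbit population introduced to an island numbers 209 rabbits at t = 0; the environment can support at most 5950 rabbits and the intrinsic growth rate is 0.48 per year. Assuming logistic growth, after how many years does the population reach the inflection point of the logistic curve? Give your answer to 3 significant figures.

6.90 years

Logistic growth is fastest at N = K/2 = 2975.
A = (K − N₀)/N₀ = 27.469. Set K/(1 + A·e^(−rt)) = K/2 → A·e^(−rt) = 1.
e^(−0.48t) = 1/27.469 = 0.0364048, so t = ln(27.469)/0.48 = 3.3131/0.48 = 6.9022.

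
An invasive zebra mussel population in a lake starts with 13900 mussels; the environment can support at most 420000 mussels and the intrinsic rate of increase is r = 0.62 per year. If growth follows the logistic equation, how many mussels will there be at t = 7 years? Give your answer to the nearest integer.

304155 mussels

A = (K − N₀)/N₀ = (420000 − 13900)/13900 = 29.216.
N(t) = K/(1 + A·e^(−rt)) = 420000/(1 + 29.216×e^(−0.62×7)).
e^(−4.34) = 0.013037; denominator = 1 + 29.216×0.013037 = 1.3809.
N = 420000/1.3809 = 304155.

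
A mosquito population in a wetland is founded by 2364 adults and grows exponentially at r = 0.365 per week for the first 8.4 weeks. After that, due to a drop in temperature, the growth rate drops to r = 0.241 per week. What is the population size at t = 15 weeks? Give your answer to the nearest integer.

Phase 1: N(8.4) = 2364·e^(0.365×8.4) = 2364·e^3.066 = 50721.8.
Phase 2 runs for 15 − 8.4 = 6.6 weeks at r = 0.241.
N(15) = 50721.8·e^(0.241×6.6) = 50721.8·e^1.591 = 248876.

248876 adults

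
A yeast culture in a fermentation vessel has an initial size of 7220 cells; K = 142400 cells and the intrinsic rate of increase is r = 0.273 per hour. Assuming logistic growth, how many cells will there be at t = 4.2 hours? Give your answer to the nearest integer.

20493 cells

A = (K − N₀)/N₀ = (142400 − 7220)/7220 = 18.723.
N(t) = K/(1 + A·e^(−rt)) = 142400/(1 + 18.723×e^(−0.273×4.2)).
e^(−1.147) = 0.31772; denominator = 1 + 18.723×0.31772 = 6.9486.
N = 142400/6.9486 = 20493.4.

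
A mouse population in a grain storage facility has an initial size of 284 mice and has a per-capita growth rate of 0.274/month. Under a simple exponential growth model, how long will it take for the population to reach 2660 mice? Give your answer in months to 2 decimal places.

8.16 months

Set N₀·e^(rt) = 2660: e^(0.274·t) = 2660/284 = 9.3662.
0.274·t = ln(9.3662) = 2.2371, so t = 2.2371/0.274 = 8.1646.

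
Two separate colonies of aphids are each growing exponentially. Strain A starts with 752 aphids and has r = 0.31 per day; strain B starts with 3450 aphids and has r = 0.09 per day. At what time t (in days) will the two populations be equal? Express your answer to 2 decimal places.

6.92 days

Set 752·e^(0.31t) = 3450·e^(0.09t).
e^((0.31 − 0.09)t) = 3450/752 → e^(0.22·t) = 4.5878.
0.22·t = ln(4.5878) = 1.5234, so t = 1.5234/0.22 = 6.9245.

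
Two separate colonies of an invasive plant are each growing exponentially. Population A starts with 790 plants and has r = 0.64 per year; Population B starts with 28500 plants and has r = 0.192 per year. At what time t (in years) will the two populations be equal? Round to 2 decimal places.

Set 790·e^(0.64t) = 28500·e^(0.192t).
e^((0.64 − 0.192)t) = 28500/790 → e^(0.448·t) = 36.076.
0.448·t = ln(36.076) = 3.5856, so t = 3.5856/0.448 = 8.0036.

8.00 years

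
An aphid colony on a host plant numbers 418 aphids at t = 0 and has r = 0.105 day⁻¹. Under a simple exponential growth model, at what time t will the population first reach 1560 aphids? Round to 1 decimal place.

Set N₀·e^(rt) = 1560: e^(0.105·t) = 1560/418 = 3.7321.
0.105·t = ln(3.7321) = 1.317, so t = 1.317/0.105 = 12.542.

12.5 days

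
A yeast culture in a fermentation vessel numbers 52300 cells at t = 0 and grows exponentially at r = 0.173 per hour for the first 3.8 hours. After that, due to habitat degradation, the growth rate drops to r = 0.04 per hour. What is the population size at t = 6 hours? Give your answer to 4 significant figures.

Phase 1: N(3.8) = 52300·e^(0.173×3.8) = 52300·e^0.6574 = 100927.
Phase 2 runs for 6 − 3.8 = 2.2 hours at r = 0.04.
N(6) = 100927·e^(0.04×2.2) = 100927·e^0.088 = 110211.

110200 cells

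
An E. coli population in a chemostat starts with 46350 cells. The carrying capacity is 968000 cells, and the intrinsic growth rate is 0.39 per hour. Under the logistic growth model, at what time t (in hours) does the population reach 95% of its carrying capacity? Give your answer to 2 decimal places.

A = (K − N₀)/N₀ = (968000 − 46350)/46350 = 19.885.
Solve 968000/(1 + 19.885·e^(−0.39t)) = 919600: 1 + 19.885·e^(−0.39t) = 1.0526, so e^(−0.39t) = 0.00264685.
−0.39·t = ln(0.00264685) = -5.9344, so t = 5.9344/0.39 = 15.216.

15.22 hours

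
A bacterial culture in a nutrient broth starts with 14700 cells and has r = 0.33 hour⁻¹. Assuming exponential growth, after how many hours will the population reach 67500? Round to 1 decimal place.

Set N₀·e^(rt) = 67500: e^(0.33·t) = 67500/14700 = 4.5918.
0.33·t = ln(4.5918) = 1.5243, so t = 1.5243/0.33 = 4.619.

4.6 hours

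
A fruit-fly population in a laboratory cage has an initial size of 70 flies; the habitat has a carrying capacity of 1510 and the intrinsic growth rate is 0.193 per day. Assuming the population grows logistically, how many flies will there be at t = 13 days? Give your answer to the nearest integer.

A = (K − N₀)/N₀ = (1510 − 70)/70 = 20.571.
N(t) = K/(1 + A·e^(−rt)) = 1510/(1 + 20.571×e^(−0.193×13)).
e^(−2.509) = 0.08135; denominator = 1 + 20.571×0.08135 = 2.6735.
N = 1510/2.6735 = 564.808.

565 flies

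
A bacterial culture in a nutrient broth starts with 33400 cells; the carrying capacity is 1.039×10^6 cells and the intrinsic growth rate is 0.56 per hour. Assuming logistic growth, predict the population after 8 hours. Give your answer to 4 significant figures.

A = (K − N₀)/N₀ = (1.039×10^6 − 33400)/33400 = 30.108.
N(t) = K/(1 + A·e^(−rt)) = 1.039×10^6/(1 + 30.108×e^(−0.56×8)).
e^(−4.48) = 0.011333; denominator = 1 + 30.108×0.011333 = 1.3412.
N = 1.039×10^6/1.3412 = 774666.

774700 cells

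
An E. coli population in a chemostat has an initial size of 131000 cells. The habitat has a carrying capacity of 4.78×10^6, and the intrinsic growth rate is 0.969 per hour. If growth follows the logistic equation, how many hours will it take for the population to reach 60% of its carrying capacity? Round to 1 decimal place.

4.1 hours

A = (K − N₀)/N₀ = (4.78×10^6 − 131000)/131000 = 35.489.
Solve 4.78×10^6/(1 + 35.489·e^(−0.969t)) = 2.868×10^6: 1 + 35.489·e^(−0.969t) = 1.6667, so e^(−0.969t) = 0.0187854.
−0.969·t = ln(0.0187854) = -3.9747, so t = 3.9747/0.969 = 4.1018.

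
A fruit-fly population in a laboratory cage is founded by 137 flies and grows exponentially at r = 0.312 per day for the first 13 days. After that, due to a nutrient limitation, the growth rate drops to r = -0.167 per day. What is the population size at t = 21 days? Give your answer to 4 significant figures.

Phase 1: N(13) = 137·e^(0.312×13) = 137·e^4.056 = 7910.77.
Phase 2 runs for 21 − 13 = 8 days at r = -0.167.
N(21) = 7910.77·e^(-0.167×8) = 7910.77·e^-1.336 = 2079.7.

2080 flies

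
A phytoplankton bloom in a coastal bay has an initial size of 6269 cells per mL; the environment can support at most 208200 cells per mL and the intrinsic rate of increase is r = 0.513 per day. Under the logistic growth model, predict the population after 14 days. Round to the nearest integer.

A = (K − N₀)/N₀ = (208200 − 6269)/6269 = 32.211.
N(t) = K/(1 + A·e^(−rt)) = 208200/(1 + 32.211×e^(−0.513×14)).
e^(−7.182) = 0.00076015; denominator = 1 + 32.211×0.00076015 = 1.0245.
N = 208200/1.0245 = 203224.

203224 cells per mL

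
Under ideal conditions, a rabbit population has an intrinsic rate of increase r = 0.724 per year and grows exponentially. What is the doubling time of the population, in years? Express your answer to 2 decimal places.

0.96 years

Doubling time t_d = ln(2)/r = 0.6931/0.724 = 0.95739.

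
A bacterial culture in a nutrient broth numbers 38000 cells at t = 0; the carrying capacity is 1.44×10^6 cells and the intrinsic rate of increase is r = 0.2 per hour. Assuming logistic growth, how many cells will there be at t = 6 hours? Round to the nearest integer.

118886 cells

A = (K − N₀)/N₀ = (1.44×10^6 − 38000)/38000 = 36.895.
N(t) = K/(1 + A·e^(−rt)) = 1.44×10^6/(1 + 36.895×e^(−0.2×6)).
e^(−1.2) = 0.30119; denominator = 1 + 36.895×0.30119 = 12.112.
N = 1.44×10^6/12.112 = 118886.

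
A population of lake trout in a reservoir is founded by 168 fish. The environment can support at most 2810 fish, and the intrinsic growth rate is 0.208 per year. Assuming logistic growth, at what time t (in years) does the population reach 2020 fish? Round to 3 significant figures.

A = (K − N₀)/N₀ = (2810 − 168)/168 = 15.726.
Solve 2810/(1 + 15.726·e^(−0.208t)) = 2020: 1 + 15.726·e^(−0.208t) = 1.3911, so e^(−0.208t) = 0.0248686.
−0.208·t = ln(0.0248686) = -3.6941, so t = 3.6941/0.208 = 17.76.

17.8 years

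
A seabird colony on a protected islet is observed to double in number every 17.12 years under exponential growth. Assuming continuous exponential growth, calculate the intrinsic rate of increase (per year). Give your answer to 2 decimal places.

r = ln(2)/t_d = 0.6931/17.12 = 0.040488.

0.04 per year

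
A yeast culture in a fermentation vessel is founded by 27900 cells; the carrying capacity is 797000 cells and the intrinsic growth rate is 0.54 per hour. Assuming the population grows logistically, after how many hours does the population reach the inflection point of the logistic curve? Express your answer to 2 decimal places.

Logistic growth is fastest at N = K/2 = 398500.
A = (K − N₀)/N₀ = 27.566. Set K/(1 + A·e^(−rt)) = K/2 → A·e^(−rt) = 1.
e^(−0.54t) = 1/27.566 = 0.0362762, so t = ln(27.566)/0.54 = 3.3166/0.54 = 6.1418.

6.14 hours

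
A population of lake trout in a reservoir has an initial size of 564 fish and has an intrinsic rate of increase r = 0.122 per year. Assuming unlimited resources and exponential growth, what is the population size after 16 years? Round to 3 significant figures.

N(t) = N₀·e^(rt) = 564 × e^(0.122×16) = 564 × e^1.952.
e^1.952 ≈ 7.0428, so N ≈ 564 × 7.0428 = 3972.12.

3970 fish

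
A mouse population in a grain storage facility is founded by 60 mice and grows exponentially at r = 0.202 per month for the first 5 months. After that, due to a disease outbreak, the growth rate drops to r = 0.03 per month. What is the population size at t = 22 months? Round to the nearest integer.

274 mice

Phase 1: N(5) = 60·e^(0.202×5) = 60·e^1.01 = 164.736.
Phase 2 runs for 22 − 5 = 17 months at r = 0.03.
N(22) = 164.736·e^(0.03×17) = 164.736·e^0.51 = 274.334.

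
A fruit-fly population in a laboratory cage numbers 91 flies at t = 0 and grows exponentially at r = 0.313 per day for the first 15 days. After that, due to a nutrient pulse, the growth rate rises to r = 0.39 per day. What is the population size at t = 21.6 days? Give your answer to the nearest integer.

130595 flies

Phase 1: N(15) = 91·e^(0.313×15) = 91·e^4.695 = 9955.29.
Phase 2 runs for 21.6 − 15 = 6.6 days at r = 0.39.
N(21.6) = 9955.29·e^(0.39×6.6) = 9955.29·e^2.574 = 130595.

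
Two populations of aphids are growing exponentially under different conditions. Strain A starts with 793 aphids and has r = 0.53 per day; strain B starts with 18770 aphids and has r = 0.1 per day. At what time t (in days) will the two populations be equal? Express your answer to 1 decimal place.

Set 793·e^(0.53t) = 18770·e^(0.1t).
e^((0.53 − 0.1)t) = 18770/793 → e^(0.43·t) = 23.67.
0.43·t = ln(23.67) = 3.1642, so t = 3.1642/0.43 = 7.3586.

7.4 days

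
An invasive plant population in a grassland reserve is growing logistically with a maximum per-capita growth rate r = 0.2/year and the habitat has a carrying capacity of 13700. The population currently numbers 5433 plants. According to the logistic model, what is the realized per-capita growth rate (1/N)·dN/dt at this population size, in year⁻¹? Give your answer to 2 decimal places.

0.12 per year

(1/N)·dN/dt = r(1 − N/K) = 0.2 × (1 − 5433/13700).
= 0.2 × 0.60343 = 0.12069.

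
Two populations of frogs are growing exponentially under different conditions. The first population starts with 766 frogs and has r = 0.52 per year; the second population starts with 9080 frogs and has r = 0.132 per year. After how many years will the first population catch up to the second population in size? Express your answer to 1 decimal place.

6.4 years

Set 766·e^(0.52t) = 9080·e^(0.132t).
e^((0.52 − 0.132)t) = 9080/766 → e^(0.388·t) = 11.854.
0.388·t = ln(11.854) = 2.4726, so t = 2.4726/0.388 = 6.3728.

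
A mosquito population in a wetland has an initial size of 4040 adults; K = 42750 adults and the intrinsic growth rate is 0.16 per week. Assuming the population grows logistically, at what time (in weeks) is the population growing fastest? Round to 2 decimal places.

14.12 weeks

Logistic growth is fastest at N = K/2 = 21375.
A = (K − N₀)/N₀ = 9.5817. Set K/(1 + A·e^(−rt)) = K/2 → A·e^(−rt) = 1.
e^(−0.16t) = 1/9.5817 = 0.104366, so t = ln(9.5817)/0.16 = 2.2599/0.16 = 14.124.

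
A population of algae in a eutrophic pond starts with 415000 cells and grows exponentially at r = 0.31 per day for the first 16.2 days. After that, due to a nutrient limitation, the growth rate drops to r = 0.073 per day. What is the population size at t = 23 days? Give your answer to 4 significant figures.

103400000 cells

Phase 1: N(16.2) = 415000·e^(0.31×16.2) = 415000·e^5.022 = 6.296149×10^7.
Phase 2 runs for 23 − 16.2 = 6.8 days at r = 0.073.
N(23) = 6.296149×10^7·e^(0.073×6.8) = 6.296149×10^7·e^0.4964 = 1.034329×10^8.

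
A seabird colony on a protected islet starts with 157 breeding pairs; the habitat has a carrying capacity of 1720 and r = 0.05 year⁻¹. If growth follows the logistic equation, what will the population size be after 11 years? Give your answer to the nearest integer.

A = (K − N₀)/N₀ = (1720 − 157)/157 = 9.9554.
N(t) = K/(1 + A·e^(−rt)) = 1720/(1 + 9.9554×e^(−0.05×11)).
e^(−0.55) = 0.57695; denominator = 1 + 9.9554×0.57695 = 6.7438.
N = 1720/6.7438 = 255.05.

255 breeding pairs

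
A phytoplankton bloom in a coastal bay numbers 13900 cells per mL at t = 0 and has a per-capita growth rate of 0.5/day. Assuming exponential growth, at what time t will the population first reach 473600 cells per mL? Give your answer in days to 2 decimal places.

Set N₀·e^(rt) = 473600: e^(0.5·t) = 473600/13900 = 34.072.
0.5·t = ln(34.072) = 3.5285, so t = 3.5285/0.5 = 7.0569.

7.06 days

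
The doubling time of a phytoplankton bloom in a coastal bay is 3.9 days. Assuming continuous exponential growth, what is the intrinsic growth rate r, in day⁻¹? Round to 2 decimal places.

0.18 per day

r = ln(2)/t_d = 0.6931/3.9 = 0.17773.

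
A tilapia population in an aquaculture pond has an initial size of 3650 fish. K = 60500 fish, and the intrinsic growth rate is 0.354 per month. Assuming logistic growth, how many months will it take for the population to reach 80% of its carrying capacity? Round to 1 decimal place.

A = (K − N₀)/N₀ = (60500 − 3650)/3650 = 15.575.
Solve 60500/(1 + 15.575·e^(−0.354t)) = 48400: 1 + 15.575·e^(−0.354t) = 1.25, so e^(−0.354t) = 0.016051.
−0.354·t = ln(0.016051) = -4.132, so t = 4.132/0.354 = 11.672.

11.7 months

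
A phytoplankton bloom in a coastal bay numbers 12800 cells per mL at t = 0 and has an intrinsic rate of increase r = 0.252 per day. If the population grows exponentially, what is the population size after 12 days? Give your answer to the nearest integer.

N(t) = N₀·e^(rt) = 12800 × e^(0.252×12) = 12800 × e^3.024.
e^3.024 ≈ 20.573, so N ≈ 12800 × 20.573 = 263340.

263340 cells per mL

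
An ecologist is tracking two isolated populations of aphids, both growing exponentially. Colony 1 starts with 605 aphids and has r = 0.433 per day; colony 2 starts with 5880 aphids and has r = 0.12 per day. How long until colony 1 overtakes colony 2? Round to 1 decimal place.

Set 605·e^(0.433t) = 5880·e^(0.12t).
e^((0.433 − 0.12)t) = 5880/605 → e^(0.313·t) = 9.719.
0.313·t = ln(9.719) = 2.2741, so t = 2.2741/0.313 = 7.2654.

7.3 days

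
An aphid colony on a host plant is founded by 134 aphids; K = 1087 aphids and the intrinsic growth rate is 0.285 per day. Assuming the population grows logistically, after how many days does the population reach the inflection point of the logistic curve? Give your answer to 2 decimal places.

6.88 days

Logistic growth is fastest at N = K/2 = 543.5.
A = (K − N₀)/N₀ = 7.1119. Set K/(1 + A·e^(−rt)) = K/2 → A·e^(−rt) = 1.
e^(−0.285t) = 1/7.1119 = 0.140609, so t = ln(7.1119)/0.285 = 1.9618/0.285 = 6.8834.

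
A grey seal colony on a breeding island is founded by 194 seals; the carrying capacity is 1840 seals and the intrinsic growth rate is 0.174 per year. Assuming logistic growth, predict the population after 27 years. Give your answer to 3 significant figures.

A = (K − N₀)/N₀ = (1840 − 194)/194 = 8.4845.
N(t) = K/(1 + A·e^(−rt)) = 1840/(1 + 8.4845×e^(−0.174×27)).
e^(−4.698) = 0.0091135; denominator = 1 + 8.4845×0.0091135 = 1.0773.
N = 1840/1.0773 = 1707.94.

1710 seals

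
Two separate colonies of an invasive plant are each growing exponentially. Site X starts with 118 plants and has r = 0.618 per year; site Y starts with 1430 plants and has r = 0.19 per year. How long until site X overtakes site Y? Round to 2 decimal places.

Set 118·e^(0.618t) = 1430·e^(0.19t).
e^((0.618 − 0.19)t) = 1430/118 → e^(0.428·t) = 12.119.
0.428·t = ln(12.119) = 2.4947, so t = 2.4947/0.428 = 5.8288.

5.83 years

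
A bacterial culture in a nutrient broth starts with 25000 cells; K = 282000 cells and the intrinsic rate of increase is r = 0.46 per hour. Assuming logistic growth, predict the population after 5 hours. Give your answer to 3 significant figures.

A = (K − N₀)/N₀ = (282000 − 25000)/25000 = 10.28.
N(t) = K/(1 + A·e^(−rt)) = 282000/(1 + 10.28×e^(−0.46×5)).
e^(−2.3) = 0.10026; denominator = 1 + 10.28×0.10026 = 2.0307.
N = 282000/2.0307 = 138871.

139000 cells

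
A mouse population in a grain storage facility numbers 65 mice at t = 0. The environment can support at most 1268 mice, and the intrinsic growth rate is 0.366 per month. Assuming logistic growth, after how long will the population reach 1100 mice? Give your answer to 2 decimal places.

A = (K − N₀)/N₀ = (1268 − 65)/65 = 18.508.
Solve 1268/(1 + 18.508·e^(−0.366t)) = 1100: 1 + 18.508·e^(−0.366t) = 1.1527, so e^(−0.366t) = 0.0082521.
−0.366·t = ln(0.0082521) = -4.7973, so t = 4.7973/0.366 = 13.107.

13.11 months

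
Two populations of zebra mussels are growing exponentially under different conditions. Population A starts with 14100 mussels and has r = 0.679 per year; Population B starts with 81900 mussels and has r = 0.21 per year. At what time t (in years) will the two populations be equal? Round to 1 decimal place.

3.8 years

Set 14100·e^(0.679t) = 81900·e^(0.21t).
e^((0.679 − 0.21)t) = 81900/14100 → e^(0.469·t) = 5.8085.
0.469·t = ln(5.8085) = 1.7593, so t = 1.7593/0.469 = 3.7512.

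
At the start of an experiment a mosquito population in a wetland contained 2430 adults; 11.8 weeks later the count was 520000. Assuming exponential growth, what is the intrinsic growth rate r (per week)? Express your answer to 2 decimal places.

0.45 per week

From N(t) = N₀·e^(rt): e^(r·11.8) = 520000/2430 = 213.99.
r·11.8 = ln(213.99) = 5.3659, so r = 5.3659/11.8 = 0.45474.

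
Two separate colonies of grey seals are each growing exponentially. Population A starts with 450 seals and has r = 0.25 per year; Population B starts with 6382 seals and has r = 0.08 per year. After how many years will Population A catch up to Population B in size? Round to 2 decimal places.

15.60 years

Set 450·e^(0.25t) = 6382·e^(0.08t).
e^((0.25 − 0.08)t) = 6382/450 → e^(0.17·t) = 14.182.
0.17·t = ln(14.182) = 2.652, so t = 2.652/0.17 = 15.6.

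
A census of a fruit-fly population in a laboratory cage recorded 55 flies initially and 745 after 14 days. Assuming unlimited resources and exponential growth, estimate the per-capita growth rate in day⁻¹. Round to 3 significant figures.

From N(t) = N₀·e^(rt): e^(r·14) = 745/55 = 13.545.
r·14 = ln(13.545) = 2.6061, so r = 2.6061/14 = 0.18615.

0.186 per day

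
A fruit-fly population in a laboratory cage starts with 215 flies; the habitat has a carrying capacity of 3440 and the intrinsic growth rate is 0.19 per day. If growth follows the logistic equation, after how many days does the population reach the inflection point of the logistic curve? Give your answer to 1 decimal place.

Logistic growth is fastest at N = K/2 = 1720.
A = (K − N₀)/N₀ = 15. Set K/(1 + A·e^(−rt)) = K/2 → A·e^(−rt) = 1.
e^(−0.19t) = 1/15 = 0.0666667, so t = ln(15)/0.19 = 2.7081/0.19 = 14.253.

14.3 days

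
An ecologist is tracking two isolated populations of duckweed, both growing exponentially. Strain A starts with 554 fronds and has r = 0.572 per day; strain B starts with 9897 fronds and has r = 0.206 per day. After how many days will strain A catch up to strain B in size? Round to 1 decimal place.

7.9 days

Set 554·e^(0.572t) = 9897·e^(0.206t).
e^((0.572 − 0.206)t) = 9897/554 → e^(0.366·t) = 17.865.
0.366·t = ln(17.865) = 2.8828, so t = 2.8828/0.366 = 7.8766.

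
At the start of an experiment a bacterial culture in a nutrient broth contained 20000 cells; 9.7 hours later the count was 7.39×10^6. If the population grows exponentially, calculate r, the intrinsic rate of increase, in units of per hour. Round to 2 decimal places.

0.61 per hour

From N(t) = N₀·e^(rt): e^(r·9.7) = 7.39×10^6/20000 = 369.5.
r·9.7 = ln(369.5) = 5.9122, so r = 5.9122/9.7 = 0.6095.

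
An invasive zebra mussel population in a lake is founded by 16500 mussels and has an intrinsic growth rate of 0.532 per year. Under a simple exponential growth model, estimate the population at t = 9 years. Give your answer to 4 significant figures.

N(t) = N₀·e^(rt) = 16500 × e^(0.532×9) = 16500 × e^4.788.
e^4.788 ≈ 120.06, so N ≈ 16500 × 120.06 = 1.981007×10^6.

1981000 mussels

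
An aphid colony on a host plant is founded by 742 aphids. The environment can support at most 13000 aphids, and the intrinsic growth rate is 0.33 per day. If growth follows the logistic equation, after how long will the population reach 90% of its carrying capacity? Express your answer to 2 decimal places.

A = (K − N₀)/N₀ = (13000 − 742)/742 = 16.52.
Solve 13000/(1 + 16.52·e^(−0.33t)) = 11700: 1 + 16.52·e^(−0.33t) = 1.1111, so e^(−0.33t) = 0.00672577.
−0.33·t = ln(0.00672577) = -5.0018, so t = 5.0018/0.33 = 15.157.

15.16 days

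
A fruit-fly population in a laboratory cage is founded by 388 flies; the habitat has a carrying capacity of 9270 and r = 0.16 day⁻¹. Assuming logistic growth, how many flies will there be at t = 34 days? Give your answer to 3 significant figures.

A = (K − N₀)/N₀ = (9270 − 388)/388 = 22.892.
N(t) = K/(1 + A·e^(−rt)) = 9270/(1 + 22.892×e^(−0.16×34)).
e^(−5.44) = 0.0043395; denominator = 1 + 22.892×0.0043395 = 1.0993.
N = 9270/1.0993 = 8432.34.

8430 flies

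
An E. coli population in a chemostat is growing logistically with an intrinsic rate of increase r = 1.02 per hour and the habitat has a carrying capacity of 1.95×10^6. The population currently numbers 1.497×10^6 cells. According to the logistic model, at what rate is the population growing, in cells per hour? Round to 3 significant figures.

355000 cells per hour

dN/dt = rN(1 − N/K) = 1.02 × 1.497×10^6 × (1 − 1.497×10^6/1.95×10^6).
1 − 1.497×10^6/1.95×10^6 = 0.23231; dN/dt = 1.02 × 1.497×10^6 × 0.23231 = 3.5472×10^5.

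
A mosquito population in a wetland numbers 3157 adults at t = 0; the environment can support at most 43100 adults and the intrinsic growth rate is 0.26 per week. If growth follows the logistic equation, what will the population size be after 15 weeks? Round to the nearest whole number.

A = (K − N₀)/N₀ = (43100 − 3157)/3157 = 12.652.
N(t) = K/(1 + A·e^(−rt)) = 43100/(1 + 12.652×e^(−0.26×15)).
e^(−3.9) = 0.020242; denominator = 1 + 12.652×0.020242 = 1.2561.
N = 43100/1.2561 = 34312.4.

34312 adults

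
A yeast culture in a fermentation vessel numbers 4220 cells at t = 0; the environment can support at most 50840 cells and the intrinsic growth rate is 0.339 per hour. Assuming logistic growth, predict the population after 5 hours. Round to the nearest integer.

A = (K − N₀)/N₀ = (50840 − 4220)/4220 = 11.047.
N(t) = K/(1 + A·e^(−rt)) = 50840/(1 + 11.047×e^(−0.339×5)).
e^(−1.695) = 0.1836; denominator = 1 + 11.047×0.1836 = 3.0283.
N = 50840/3.0283 = 16788.3.

16788 cells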